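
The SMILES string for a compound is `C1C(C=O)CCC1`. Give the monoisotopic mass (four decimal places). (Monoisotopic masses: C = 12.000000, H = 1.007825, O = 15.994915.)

98.0732

Atom tally by fragment:
  cyclopentane ring core → C:5 H:10
  (− 1 ring H displaced by substituents)
  + CHO → C:1 H:1 O:1
Element totals:
  C: 6
  H: 10
  O: 1
Molecular formula: C6H10O.
  M = 6(12.0) + 10(1.007825) + 15.994915
    = 72.000000 + 10.078250 + 15.994915 = 98.073165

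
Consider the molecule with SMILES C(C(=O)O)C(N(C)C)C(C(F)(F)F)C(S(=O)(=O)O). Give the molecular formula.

C8H14F3NO5S

Atom tally by fragment:
  HOOCCH2 → C:2 H:3 O:2
  CH(N(CH3)2) → C:3 H:7 N:1
  CH(CF3) → C:2 H:1 F:3
  CH2SO3H → C:1 H:3 S:1 O:3
Element totals:
  C: 8
  H: 14
  F: 3
  N: 1
  O: 5
  S: 1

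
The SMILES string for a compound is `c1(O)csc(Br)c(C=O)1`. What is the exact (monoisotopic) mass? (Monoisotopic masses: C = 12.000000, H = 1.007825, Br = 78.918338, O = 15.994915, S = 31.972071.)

Atom tally by fragment:
  thiophene ring core → C:4 H:4 S:1
  (− 3 ring H displaced by substituents)
  + OH → O:1 H:1
  + Br → Br:1
  + CHO → C:1 H:1 O:1
Element totals:
  C: 5
  H: 3
  Br: 1
  O: 2
  S: 1
Molecular formula: C5H3BrO2S.
  M = 5(12.0) + 3(1.007825) + 78.918338 + 2(15.994915) + 31.972071
    = 60.000000 + 3.023475 + 78.918338 + 31.989830 + 31.972071 = 205.903714

205.9037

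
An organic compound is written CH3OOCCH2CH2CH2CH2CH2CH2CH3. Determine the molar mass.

158.24 g/mol

Atom tally by fragment:
  CH3OOCCH2 → C:3 H:5 O:2
  CH2 → C:1 H:2
  CH2 → C:1 H:2
  CH2 → C:1 H:2
  CH2 → C:1 H:2
  CH2 → C:1 H:2
  CH3 → C:1 H:3
Element totals:
  C: 9
  H: 18
  O: 2
Molecular formula: C9H18O2.
  M = 9(12.011) + 18(1.008) + 2(15.999)
    = 108.099 + 18.144 + 31.998 = 158.241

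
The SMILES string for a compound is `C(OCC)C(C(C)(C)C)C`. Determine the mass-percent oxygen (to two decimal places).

11.09%

Atom tally by fragment:
  C2H5OCH2 → C:3 H:7 O:1
  CH(C(CH3)3) → C:5 H:10
  CH3 → C:1 H:3
Element totals:
  C: 9
  H: 20
  O: 1
Molecular formula: C9H20O.
Molar mass = 144.258 g/mol.
Mass from O: 1 × 15.999 = 15.999 g/mol.
%O = 15.999 / 144.258 × 100 = 11.09%.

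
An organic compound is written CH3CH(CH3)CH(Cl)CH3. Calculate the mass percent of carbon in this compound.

56.34%

Atom tally by fragment:
  CH3 → C:1 H:3
  CH(CH3) → C:2 H:4
  CH(Cl) → C:1 H:1 Cl:1
  CH3 → C:1 H:3
Element totals:
  C: 5
  H: 11
  Cl: 1
Molecular formula: C5H11Cl.
Molar mass = 106.593 g/mol.
Mass from C: 5 × 12.011 = 60.055 g/mol.
%C = 60.055 / 106.593 × 100 = 56.34%.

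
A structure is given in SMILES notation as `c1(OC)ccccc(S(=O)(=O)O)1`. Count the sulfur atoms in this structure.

1

Atom tally by fragment:
  benzene ring core → C:6 H:6
  (− 2 ring H displaced by substituents)
  + OCH3 → C:1 H:3 O:1
  + SO3H → S:1 O:3 H:1
Element totals:
  C: 7
  H: 8
  O: 4
  S: 1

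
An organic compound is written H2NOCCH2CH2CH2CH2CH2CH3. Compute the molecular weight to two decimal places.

129.20 g/mol

Atom tally by fragment:
  H2NOCCH2 → C:2 H:4 O:1 N:1
  CH2 → C:1 H:2
  CH2 → C:1 H:2
  CH2 → C:1 H:2
  CH2 → C:1 H:2
  CH3 → C:1 H:3
Element totals:
  C: 7
  H: 15
  N: 1
  O: 1
Molecular formula: C7H15NO.
  M = 7(12.011) + 15(1.008) + 14.007 + 15.999
    = 84.077 + 15.120 + 14.007 + 15.999 = 129.203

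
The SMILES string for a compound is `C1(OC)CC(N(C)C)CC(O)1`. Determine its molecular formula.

Atom tally by fragment:
  cyclopentane ring core → C:5 H:10
  (− 3 ring H displaced by substituents)
  + OCH3 → C:1 H:3 O:1
  + N(CH3)2 → N:1 C:2 H:6
  + OH → O:1 H:1
Element totals:
  C: 8
  H: 17
  N: 1
  O: 2

C8H17NO2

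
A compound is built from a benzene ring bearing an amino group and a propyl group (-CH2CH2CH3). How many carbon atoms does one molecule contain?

Atom tally by fragment:
  benzene ring core → C:6 H:6
  (− 2 ring H displaced by substituents)
  + NH2 → N:1 H:2
  + CH2CH2CH3 → C:3 H:7
Element totals:
  C: 9
  H: 13
  N: 1

9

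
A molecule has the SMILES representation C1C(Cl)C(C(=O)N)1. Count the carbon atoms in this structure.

4

Atom tally by fragment:
  cyclopropane ring core → C:3 H:6
  (− 2 ring H displaced by substituents)
  + Cl → Cl:1
  + CONH2 → C:1 H:2 O:1 N:1
Element totals:
  C: 4
  H: 6
  Cl: 1
  N: 1
  O: 1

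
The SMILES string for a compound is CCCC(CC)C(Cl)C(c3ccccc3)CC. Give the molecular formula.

C16H25Cl

Atom tally by fragment:
  CH3 → C:1 H:3
  CH2 → C:1 H:2
  CH2 → C:1 H:2
  CH(C2H5) → C:3 H:6
  CH(Cl) → C:1 H:1 Cl:1
  CH(C6H5) → C:7 H:6
  CH2 → C:1 H:2
  CH3 → C:1 H:3
Element totals:
  C: 16
  H: 25
  Cl: 1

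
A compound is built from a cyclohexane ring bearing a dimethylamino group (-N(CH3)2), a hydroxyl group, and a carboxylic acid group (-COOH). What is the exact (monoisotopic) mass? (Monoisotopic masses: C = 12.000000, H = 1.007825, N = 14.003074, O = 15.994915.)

187.1208

Atom tally by fragment:
  cyclohexane ring core → C:6 H:12
  (− 3 ring H displaced by substituents)
  + N(CH3)2 → N:1 C:2 H:6
  + OH → O:1 H:1
  + COOH → C:1 H:1 O:2
Element totals:
  C: 9
  H: 17
  N: 1
  O: 3
Molecular formula: C9H17NO3.
  M = 9(12.0) + 17(1.007825) + 14.003074 + 3(15.994915)
    = 108.000000 + 17.133025 + 14.003074 + 47.984745 = 187.120844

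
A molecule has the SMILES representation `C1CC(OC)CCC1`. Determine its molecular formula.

Atom tally by fragment:
  cyclohexane ring core → C:6 H:12
  (− 1 ring H displaced by substituents)
  + OCH3 → C:1 H:3 O:1
Element totals:
  C: 7
  H: 14
  O: 1

C7H14O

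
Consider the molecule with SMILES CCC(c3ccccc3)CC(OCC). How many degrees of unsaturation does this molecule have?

Atom tally by fragment:
  CH3 → C:1 H:3
  CH2 → C:1 H:2
  CH(C6H5) → C:7 H:6
  CH2 → C:1 H:2
  CH2OC2H5 → C:3 H:7 O:1
Element totals:
  C: 13
  H: 20
  O: 1
Molecular formula: C13H20O.
DoU = (2C + 2 + N − H − X) / 2 = (2·13 + 2 + 0 − 20 − 0) / 2 = 4.

4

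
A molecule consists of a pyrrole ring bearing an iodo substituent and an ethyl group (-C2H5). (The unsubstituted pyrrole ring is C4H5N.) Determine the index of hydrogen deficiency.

Atom tally by fragment:
  pyrrole ring core → C:4 H:5 N:1
  (− 2 ring H displaced by substituents)
  + I → I:1
  + C2H5 → C:2 H:5
Element totals:
  C: 6
  H: 8
  I: 1
  N: 1
Molecular formula: C6H8IN.
DoU = (2C + 2 + N − H − X) / 2 = (2·6 + 2 + 1 − 8 − 1) / 2 = 3.

3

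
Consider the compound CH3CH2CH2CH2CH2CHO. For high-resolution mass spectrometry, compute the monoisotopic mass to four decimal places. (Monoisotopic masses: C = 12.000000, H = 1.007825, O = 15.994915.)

Element totals:
  C: 6
  H: 12
  O: 1
Molecular formula: C6H12O.
  M = 6(12.0) + 12(1.007825) + 15.994915
    = 72.000000 + 12.093900 + 15.994915 = 100.088815

100.0888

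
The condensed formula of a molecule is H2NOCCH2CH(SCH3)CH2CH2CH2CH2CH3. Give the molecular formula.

C9H19NOS

Atom tally by fragment:
  H2NOCCH2 → C:2 H:4 O:1 N:1
  CH(SCH3) → C:2 H:4 S:1
  CH2 → C:1 H:2
  CH2 → C:1 H:2
  CH2 → C:1 H:2
  CH2 → C:1 H:2
  CH3 → C:1 H:3
Element totals:
  C: 9
  H: 19
  N: 1
  O: 1
  S: 1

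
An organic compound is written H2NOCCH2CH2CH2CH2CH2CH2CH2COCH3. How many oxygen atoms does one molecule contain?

2

Atom tally by fragment:
  H2NOCCH2 → C:2 H:4 O:1 N:1
  CH2 → C:1 H:2
  CH2 → C:1 H:2
  CH2 → C:1 H:2
  CH2 → C:1 H:2
  CH2 → C:1 H:2
  CH2COCH3 → C:3 H:5 O:1
Element totals:
  C: 10
  H: 19
  N: 1
  O: 2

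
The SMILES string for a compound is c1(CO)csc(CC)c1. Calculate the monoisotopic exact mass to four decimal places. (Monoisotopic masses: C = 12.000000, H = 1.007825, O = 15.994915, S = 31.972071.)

142.0452

Atom tally by fragment:
  thiophene ring core → C:4 H:4 S:1
  (− 2 ring H displaced by substituents)
  + CH2OH → C:1 H:3 O:1
  + C2H5 → C:2 H:5
Element totals:
  C: 7
  H: 10
  O: 1
  S: 1
Molecular formula: C7H10OS.
  M = 7(12.0) + 10(1.007825) + 15.994915 + 31.972071
    = 84.000000 + 10.078250 + 15.994915 + 31.972071 = 142.045236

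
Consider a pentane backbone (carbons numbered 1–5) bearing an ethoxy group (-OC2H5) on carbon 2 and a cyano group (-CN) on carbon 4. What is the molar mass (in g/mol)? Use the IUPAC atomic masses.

Atom tally by fragment:
  CH3 → C:1 H:3
  CH(OC2H5) → C:3 H:6 O:1
  CH2 → C:1 H:2
  CH(CN) → C:2 H:1 N:1
  CH3 → C:1 H:3
Element totals:
  C: 8
  H: 15
  N: 1
  O: 1
Molecular formula: C8H15NO.
  M = 8(12.011) + 15(1.008) + 14.007 + 15.999
    = 96.088 + 15.120 + 14.007 + 15.999 = 141.214

141.21 g/mol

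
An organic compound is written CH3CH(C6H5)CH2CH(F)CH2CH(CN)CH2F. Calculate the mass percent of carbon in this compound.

Atom tally by fragment:
  CH3 → C:1 H:3
  CH(C6H5) → C:7 H:6
  CH2 → C:1 H:2
  CH(F) → C:1 H:1 F:1
  CH2 → C:1 H:2
  CH(CN) → C:2 H:1 N:1
  CH2F → C:1 H:2 F:1
Element totals:
  C: 14
  H: 17
  F: 2
  N: 1
Molecular formula: C14H17F2N.
Molar mass = 237.293 g/mol.
Mass from C: 14 × 12.011 = 168.154 g/mol.
%C = 168.154 / 237.293 × 100 = 70.86%.

70.86%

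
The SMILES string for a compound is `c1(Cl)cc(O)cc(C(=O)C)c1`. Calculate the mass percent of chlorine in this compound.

Atom tally by fragment:
  benzene ring core → C:6 H:6
  (− 3 ring H displaced by substituents)
  + Cl → Cl:1
  + OH → O:1 H:1
  + COCH3 → C:2 H:3 O:1
Element totals:
  C: 8
  H: 7
  Cl: 1
  O: 2
Molecular formula: C8H7ClO2.
Molar mass = 170.592 g/mol.
Mass from Cl: 1 × 35.45 = 35.450 g/mol.
%Cl = 35.450 / 170.592 × 100 = 20.78%.

20.78%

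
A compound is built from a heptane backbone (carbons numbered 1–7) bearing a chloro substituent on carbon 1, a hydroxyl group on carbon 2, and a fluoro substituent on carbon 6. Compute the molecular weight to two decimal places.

168.64 g/mol

Atom tally by fragment:
  ClCH2 → C:1 H:2 Cl:1
  CH(OH) → C:1 H:2 O:1
  CH2 → C:1 H:2
  CH2 → C:1 H:2
  CH2 → C:1 H:2
  CH(F) → C:1 H:1 F:1
  CH3 → C:1 H:3
Element totals:
  C: 7
  H: 14
  Cl: 1
  F: 1
  O: 1
Molecular formula: C7H14ClFO.
  M = 7(12.011) + 14(1.008) + 35.45 + 18.998 + 15.999
    = 84.077 + 14.112 + 35.450 + 18.998 + 15.999 = 168.636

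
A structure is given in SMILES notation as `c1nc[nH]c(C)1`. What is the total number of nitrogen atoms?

Atom tally by fragment:
  imidazole ring core → C:3 H:4 N:2
  (− 1 ring H displaced by substituents)
  + CH3 → C:1 H:3
Element totals:
  C: 4
  H: 6
  N: 2

2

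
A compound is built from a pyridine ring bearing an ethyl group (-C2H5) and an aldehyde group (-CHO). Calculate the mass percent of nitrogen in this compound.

10.36%

Atom tally by fragment:
  pyridine ring core → C:5 H:5 N:1
  (− 2 ring H displaced by substituents)
  + C2H5 → C:2 H:5
  + CHO → C:1 H:1 O:1
Element totals:
  C: 8
  H: 9
  N: 1
  O: 1
Molecular formula: C8H9NO.
Molar mass = 135.166 g/mol.
Mass from N: 1 × 14.007 = 14.007 g/mol.
%N = 14.007 / 135.166 × 100 = 10.36%.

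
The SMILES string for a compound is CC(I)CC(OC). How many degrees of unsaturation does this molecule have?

Atom tally by fragment:
  CH3 → C:1 H:3
  CH(I) → C:1 H:1 I:1
  CH2 → C:1 H:2
  CH2OCH3 → C:2 H:5 O:1
Element totals:
  C: 5
  H: 11
  I: 1
  O: 1
Molecular formula: C5H11IO.
DoU = (2C + 2 + N − H − X) / 2 = (2·5 + 2 + 0 − 11 − 1) / 2 = 0.

0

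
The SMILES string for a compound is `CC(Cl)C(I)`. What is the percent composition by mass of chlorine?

17.34%

Atom tally by fragment:
  CH3 → C:1 H:3
  CH(Cl) → C:1 H:1 Cl:1
  CH2I → C:1 H:2 I:1
Element totals:
  C: 3
  H: 6
  Cl: 1
  I: 1
Molecular formula: C3H6ClI.
Molar mass = 204.435 g/mol.
Mass from Cl: 1 × 35.45 = 35.450 g/mol.
%Cl = 35.450 / 204.435 × 100 = 17.34%.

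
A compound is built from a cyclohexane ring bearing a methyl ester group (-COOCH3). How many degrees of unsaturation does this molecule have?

Atom tally by fragment:
  cyclohexane ring core → C:6 H:12
  (− 1 ring H displaced by substituents)
  + COOCH3 → C:2 H:3 O:2
Element totals:
  C: 8
  H: 14
  O: 2
Molecular formula: C8H14O2.
DoU = (2C + 2 + N − H − X) / 2 = (2·8 + 2 + 0 − 14 − 0) / 2 = 2.

2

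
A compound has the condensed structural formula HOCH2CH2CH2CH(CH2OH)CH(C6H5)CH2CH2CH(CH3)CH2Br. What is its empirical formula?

C17H27BrO2

Element totals:
  C: 17
  H: 27
  Br: 1
  O: 2
Molecular formula: C17H27BrO2.
gcd of subscripts (1, 17, 27, 2) = 1, so the empirical formula equals the molecular formula.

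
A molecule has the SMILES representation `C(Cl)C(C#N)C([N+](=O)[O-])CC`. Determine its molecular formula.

Atom tally by fragment:
  ClCH2 → C:1 H:2 Cl:1
  CH(CN) → C:2 H:1 N:1
  CH(NO2) → C:1 H:1 N:1 O:2
  CH2 → C:1 H:2
  CH3 → C:1 H:3
Element totals:
  C: 6
  H: 9
  Cl: 1
  N: 2
  O: 2

C6H9ClN2O2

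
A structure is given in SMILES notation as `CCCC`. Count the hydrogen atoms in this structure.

Atom tally by fragment:
  CH3 → C:1 H:3
  CH2 → C:1 H:2
  CH2 → C:1 H:2
  CH3 → C:1 H:3
Element totals:
  C: 4
  H: 10

10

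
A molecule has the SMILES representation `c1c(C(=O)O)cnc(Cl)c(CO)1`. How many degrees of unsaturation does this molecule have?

Atom tally by fragment:
  pyridine ring core → C:5 H:5 N:1
  (− 3 ring H displaced by substituents)
  + COOH → C:1 H:1 O:2
  + Cl → Cl:1
  + CH2OH → C:1 H:3 O:1
Element totals:
  C: 7
  H: 6
  Cl: 1
  N: 1
  O: 3
Molecular formula: C7H6ClNO3.
DoU = (2C + 2 + N − H − X) / 2 = (2·7 + 2 + 1 − 6 − 1) / 2 = 5.

5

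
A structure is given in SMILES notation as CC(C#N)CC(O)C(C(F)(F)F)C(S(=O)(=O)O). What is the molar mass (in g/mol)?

Atom tally by fragment:
  CH3 → C:1 H:3
  CH(CN) → C:2 H:1 N:1
  CH2 → C:1 H:2
  CH(OH) → C:1 H:2 O:1
  CH(CF3) → C:2 H:1 F:3
  CH2SO3H → C:1 H:3 S:1 O:3
Element totals:
  C: 8
  H: 12
  F: 3
  N: 1
  O: 4
  S: 1
Molecular formula: C8H12F3NO4S.
  M = 8(12.011) + 12(1.008) + 3(18.998) + 14.007 + 4(15.999) + 32.06
    = 96.088 + 12.096 + 56.994 + 14.007 + 63.996 + 32.060 = 275.241

275.24 g/mol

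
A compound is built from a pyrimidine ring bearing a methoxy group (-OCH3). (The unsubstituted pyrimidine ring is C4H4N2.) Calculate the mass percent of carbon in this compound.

54.54%

Atom tally by fragment:
  pyrimidine ring core → C:4 H:4 N:2
  (− 1 ring H displaced by substituents)
  + OCH3 → C:1 H:3 O:1
Element totals:
  C: 5
  H: 6
  N: 2
  O: 1
Molecular formula: C5H6N2O.
Molar mass = 110.116 g/mol.
Mass from C: 5 × 12.011 = 60.055 g/mol.
%C = 60.055 / 110.116 × 100 = 54.54%.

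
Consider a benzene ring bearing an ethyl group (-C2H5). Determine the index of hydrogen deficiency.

4

Atom tally by fragment:
  benzene ring core → C:6 H:6
  (− 1 ring H displaced by substituents)
  + C2H5 → C:2 H:5
Element totals:
  C: 8
  H: 10
Molecular formula: C8H10.
DoU = (2C + 2 + N − H − X) / 2 = (2·8 + 2 + 0 − 10 − 0) / 2 = 4.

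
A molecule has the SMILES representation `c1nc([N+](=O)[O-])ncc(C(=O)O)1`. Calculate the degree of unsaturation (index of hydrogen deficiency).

6

Atom tally by fragment:
  pyrimidine ring core → C:4 H:4 N:2
  (− 2 ring H displaced by substituents)
  + NO2 → N:1 O:2
  + COOH → C:1 H:1 O:2
Element totals:
  C: 5
  H: 3
  N: 3
  O: 4
Molecular formula: C5H3N3O4.
DoU = (2C + 2 + N − H − X) / 2 = (2·5 + 2 + 3 − 3 − 0) / 2 = 6.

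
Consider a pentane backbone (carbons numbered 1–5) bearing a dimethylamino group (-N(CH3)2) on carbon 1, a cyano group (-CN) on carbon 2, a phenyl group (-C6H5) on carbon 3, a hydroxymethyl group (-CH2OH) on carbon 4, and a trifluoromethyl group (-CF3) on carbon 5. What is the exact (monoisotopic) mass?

314.1606

Atom tally by fragment:
  (CH3)2NCH2 → C:3 H:8 N:1
  CH(CN) → C:2 H:1 N:1
  CH(C6H5) → C:7 H:6
  CH(CH2OH) → C:2 H:4 O:1
  CH2CF3 → C:2 H:2 F:3
Element totals:
  C: 16
  H: 21
  F: 3
  N: 2
  O: 1
Molecular formula: C16H21F3N2O.
  M = 16(12.0) + 21(1.007825) + 3(18.998403) + 2(14.003074) + 15.994915
    = 192.000000 + 21.164325 + 56.995209 + 28.006148 + 15.994915 = 314.160597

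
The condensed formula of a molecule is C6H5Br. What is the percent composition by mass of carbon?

45.90%

Element totals:
  C: 6
  H: 5
  Br: 1
Molecular formula: C6H5Br.
Molar mass = 157.010 g/mol.
Mass from C: 6 × 12.011 = 72.066 g/mol.
%C = 72.066 / 157.010 × 100 = 45.90%.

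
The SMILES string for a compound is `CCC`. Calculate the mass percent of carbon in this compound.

81.71%

Atom tally by fragment:
  CH3 → C:1 H:3
  CH2 → C:1 H:2
  CH3 → C:1 H:3
Element totals:
  C: 3
  H: 8
Molecular formula: C3H8.
Molar mass = 44.097 g/mol.
Mass from C: 3 × 12.011 = 36.033 g/mol.
%C = 36.033 / 44.097 × 100 = 81.71%.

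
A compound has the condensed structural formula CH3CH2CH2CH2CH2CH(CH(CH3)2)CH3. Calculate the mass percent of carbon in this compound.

Atom tally by fragment:
  CH3 → C:1 H:3
  CH2 → C:1 H:2
  CH2 → C:1 H:2
  CH2 → C:1 H:2
  CH2 → C:1 H:2
  CH(CH(CH3)2) → C:4 H:8
  CH3 → C:1 H:3
Element totals:
  C: 10
  H: 22
Molecular formula: C10H22.
Molar mass = 142.286 g/mol.
Mass from C: 10 × 12.011 = 120.110 g/mol.
%C = 120.110 / 142.286 × 100 = 84.41%.

84.41%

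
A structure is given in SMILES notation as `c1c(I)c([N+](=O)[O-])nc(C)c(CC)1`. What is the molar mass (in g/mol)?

Atom tally by fragment:
  pyridine ring core → C:5 H:5 N:1
  (− 4 ring H displaced by substituents)
  + I → I:1
  + NO2 → N:1 O:2
  + CH3 → C:1 H:3
  + C2H5 → C:2 H:5
Element totals:
  C: 8
  H: 9
  I: 1
  N: 2
  O: 2
Molecular formula: C8H9IN2O2.
  M = 8(12.011) + 9(1.008) + 126.904 + 2(14.007) + 2(15.999)
    = 96.088 + 9.072 + 126.904 + 28.014 + 31.998 = 292.076

292.08 g/mol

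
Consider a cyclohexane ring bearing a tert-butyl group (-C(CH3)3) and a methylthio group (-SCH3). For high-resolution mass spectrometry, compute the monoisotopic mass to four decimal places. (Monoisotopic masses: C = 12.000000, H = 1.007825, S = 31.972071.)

Atom tally by fragment:
  cyclohexane ring core → C:6 H:12
  (− 2 ring H displaced by substituents)
  + C(CH3)3 → C:4 H:9
  + SCH3 → C:1 H:3 S:1
Element totals:
  C: 11
  H: 22
  S: 1
Molecular formula: C11H22S.
  M = 11(12.0) + 22(1.007825) + 31.972071
    = 132.000000 + 22.172150 + 31.972071 = 186.144221

186.1442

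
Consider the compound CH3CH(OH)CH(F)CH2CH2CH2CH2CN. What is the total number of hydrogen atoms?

Element totals:
  C: 8
  H: 14
  F: 1
  N: 1
  O: 1

14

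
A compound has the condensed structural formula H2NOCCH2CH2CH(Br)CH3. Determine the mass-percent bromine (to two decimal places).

44.38%

Atom tally by fragment:
  H2NOCCH2 → C:2 H:4 O:1 N:1
  CH2 → C:1 H:2
  CH(Br) → C:1 H:1 Br:1
  CH3 → C:1 H:3
Element totals:
  C: 5
  H: 10
  Br: 1
  N: 1
  O: 1
Molecular formula: C5H10BrNO.
Molar mass = 180.045 g/mol.
Mass from Br: 1 × 79.904 = 79.904 g/mol.
%Br = 79.904 / 180.045 × 100 = 44.38%.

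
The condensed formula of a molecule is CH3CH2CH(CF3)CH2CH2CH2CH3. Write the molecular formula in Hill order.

C8H15F3

Atom tally by fragment:
  CH3 → C:1 H:3
  CH2 → C:1 H:2
  CH(CF3) → C:2 H:1 F:3
  CH2 → C:1 H:2
  CH2 → C:1 H:2
  CH2 → C:1 H:2
  CH3 → C:1 H:3
Element totals:
  C: 8
  H: 15
  F: 3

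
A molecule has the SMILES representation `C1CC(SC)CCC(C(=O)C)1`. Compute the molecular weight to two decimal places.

Atom tally by fragment:
  cyclohexane ring core → C:6 H:12
  (− 2 ring H displaced by substituents)
  + SCH3 → C:1 H:3 S:1
  + COCH3 → C:2 H:3 O:1
Element totals:
  C: 9
  H: 16
  O: 1
  S: 1
Molecular formula: C9H16OS.
  M = 9(12.011) + 16(1.008) + 15.999 + 32.06
    = 108.099 + 16.128 + 15.999 + 32.060 = 172.286

172.29 g/mol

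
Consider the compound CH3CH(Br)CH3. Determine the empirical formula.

C3H7Br

Element totals:
  C: 3
  H: 7
  Br: 1
Molecular formula: C3H7Br.
gcd of subscripts (1, 3, 7) = 1, so the empirical formula equals the molecular formula.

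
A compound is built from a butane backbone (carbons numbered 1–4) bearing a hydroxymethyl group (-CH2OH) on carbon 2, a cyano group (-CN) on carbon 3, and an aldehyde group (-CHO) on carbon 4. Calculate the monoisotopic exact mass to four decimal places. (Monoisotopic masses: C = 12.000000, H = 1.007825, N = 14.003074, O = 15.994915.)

Atom tally by fragment:
  CH3 → C:1 H:3
  CH(CH2OH) → C:2 H:4 O:1
  CH(CN) → C:2 H:1 N:1
  CH2CHO → C:2 H:3 O:1
Element totals:
  C: 7
  H: 11
  N: 1
  O: 2
Molecular formula: C7H11NO2.
  M = 7(12.0) + 11(1.007825) + 14.003074 + 2(15.994915)
    = 84.000000 + 11.086075 + 14.003074 + 31.989830 = 141.078979

141.0790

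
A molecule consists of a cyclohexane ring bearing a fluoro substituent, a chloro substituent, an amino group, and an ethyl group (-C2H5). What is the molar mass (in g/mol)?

Atom tally by fragment:
  cyclohexane ring core → C:6 H:12
  (− 4 ring H displaced by substituents)
  + F → F:1
  + Cl → Cl:1
  + NH2 → N:1 H:2
  + C2H5 → C:2 H:5
Element totals:
  C: 8
  H: 15
  Cl: 1
  F: 1
  N: 1
Molecular formula: C8H15ClFN.
  M = 8(12.011) + 15(1.008) + 35.45 + 18.998 + 14.007
    = 96.088 + 15.120 + 35.450 + 18.998 + 14.007 = 179.663

179.66 g/mol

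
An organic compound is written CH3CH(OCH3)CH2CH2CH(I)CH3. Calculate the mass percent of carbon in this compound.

Atom tally by fragment:
  CH3 → C:1 H:3
  CH(OCH3) → C:2 H:4 O:1
  CH2 → C:1 H:2
  CH2 → C:1 H:2
  CH(I) → C:1 H:1 I:1
  CH3 → C:1 H:3
Element totals:
  C: 7
  H: 15
  I: 1
  O: 1
Molecular formula: C7H15IO.
Molar mass = 242.100 g/mol.
Mass from C: 7 × 12.011 = 84.077 g/mol.
%C = 84.077 / 242.100 × 100 = 34.73%.

34.73%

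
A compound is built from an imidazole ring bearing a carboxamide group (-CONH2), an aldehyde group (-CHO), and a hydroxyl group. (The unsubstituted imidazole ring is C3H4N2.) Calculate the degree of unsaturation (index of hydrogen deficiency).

5

Atom tally by fragment:
  imidazole ring core → C:3 H:4 N:2
  (− 3 ring H displaced by substituents)
  + CONH2 → C:1 H:2 O:1 N:1
  + CHO → C:1 H:1 O:1
  + OH → O:1 H:1
Element totals:
  C: 5
  H: 5
  N: 3
  O: 3
Molecular formula: C5H5N3O3.
DoU = (2C + 2 + N − H − X) / 2 = (2·5 + 2 + 3 − 5 − 0) / 2 = 5.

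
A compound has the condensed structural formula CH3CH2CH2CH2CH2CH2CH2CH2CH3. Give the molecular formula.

Element totals:
  C: 9
  H: 20

C9H20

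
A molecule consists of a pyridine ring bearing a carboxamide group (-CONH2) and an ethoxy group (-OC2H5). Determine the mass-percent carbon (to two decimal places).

57.82%

Atom tally by fragment:
  pyridine ring core → C:5 H:5 N:1
  (− 2 ring H displaced by substituents)
  + CONH2 → C:1 H:2 O:1 N:1
  + OC2H5 → C:2 H:5 O:1
Element totals:
  C: 8
  H: 10
  N: 2
  O: 2
Molecular formula: C8H10N2O2.
Molar mass = 166.180 g/mol.
Mass from C: 8 × 12.011 = 96.088 g/mol.
%C = 96.088 / 166.180 × 100 = 57.82%.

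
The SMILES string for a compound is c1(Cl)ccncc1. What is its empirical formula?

C5H4ClN

Atom tally by fragment:
  pyridine ring core → C:5 H:5 N:1
  (− 1 ring H displaced by substituents)
  + Cl → Cl:1
Element totals:
  C: 5
  H: 4
  Cl: 1
  N: 1
Molecular formula: C5H4ClN.
gcd of subscripts (5, 1, 4, 1) = 1, so the empirical formula equals the molecular formula.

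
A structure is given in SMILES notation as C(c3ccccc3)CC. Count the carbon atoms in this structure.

Atom tally by fragment:
  C6H5CH2 → C:7 H:7
  CH2 → C:1 H:2
  CH3 → C:1 H:3
Element totals:
  C: 9
  H: 12

9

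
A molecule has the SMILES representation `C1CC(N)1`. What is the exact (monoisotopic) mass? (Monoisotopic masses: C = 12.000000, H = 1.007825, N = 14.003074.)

Atom tally by fragment:
  cyclopropane ring core → C:3 H:6
  (− 1 ring H displaced by substituents)
  + NH2 → N:1 H:2
Element totals:
  C: 3
  H: 7
  N: 1
Molecular formula: C3H7N.
  M = 3(12.0) + 7(1.007825) + 14.003074
    = 36.000000 + 7.054775 + 14.003074 = 57.057849

57.0578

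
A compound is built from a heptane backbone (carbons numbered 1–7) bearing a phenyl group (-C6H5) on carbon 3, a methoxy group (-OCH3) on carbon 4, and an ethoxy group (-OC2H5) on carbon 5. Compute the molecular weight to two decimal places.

Atom tally by fragment:
  CH3 → C:1 H:3
  CH2 → C:1 H:2
  CH(C6H5) → C:7 H:6
  CH(OCH3) → C:2 H:4 O:1
  CH(OC2H5) → C:3 H:6 O:1
  CH2 → C:1 H:2
  CH3 → C:1 H:3
Element totals:
  C: 16
  H: 26
  O: 2
Molecular formula: C16H26O2.
  M = 16(12.011) + 26(1.008) + 2(15.999)
    = 192.176 + 26.208 + 31.998 = 250.382

250.38 g/mol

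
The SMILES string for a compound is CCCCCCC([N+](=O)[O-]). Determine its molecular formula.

C7H15NO2

Atom tally by fragment:
  CH3 → C:1 H:3
  CH2 → C:1 H:2
  CH2 → C:1 H:2
  CH2 → C:1 H:2
  CH2 → C:1 H:2
  CH2 → C:1 H:2
  CH2NO2 → C:1 H:2 N:1 O:2
Element totals:
  C: 7
  H: 15
  N: 1
  O: 2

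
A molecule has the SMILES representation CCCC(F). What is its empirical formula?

C4H9F

Atom tally by fragment:
  CH3 → C:1 H:3
  CH2 → C:1 H:2
  CH2 → C:1 H:2
  CH2F → C:1 H:2 F:1
Element totals:
  C: 4
  H: 9
  F: 1
Molecular formula: C4H9F.
gcd of subscripts (4, 1, 9) = 1, so the empirical formula equals the molecular formula.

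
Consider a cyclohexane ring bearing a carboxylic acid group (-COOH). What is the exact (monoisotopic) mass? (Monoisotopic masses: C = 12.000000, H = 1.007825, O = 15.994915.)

128.0837

Atom tally by fragment:
  cyclohexane ring core → C:6 H:12
  (− 1 ring H displaced by substituents)
  + COOH → C:1 H:1 O:2
Element totals:
  C: 7
  H: 12
  O: 2
Molecular formula: C7H12O2.
  M = 7(12.0) + 12(1.007825) + 2(15.994915)
    = 84.000000 + 12.093900 + 31.989830 = 128.083730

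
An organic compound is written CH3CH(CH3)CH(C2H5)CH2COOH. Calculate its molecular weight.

144.21 g/mol

Atom tally by fragment:
  CH3 → C:1 H:3
  CH(CH3) → C:2 H:4
  CH(C2H5) → C:3 H:6
  CH2COOH → C:2 H:3 O:2
Element totals:
  C: 8
  H: 16
  O: 2
Molecular formula: C8H16O2.
  M = 8(12.011) + 16(1.008) + 2(15.999)
    = 96.088 + 16.128 + 31.998 = 144.214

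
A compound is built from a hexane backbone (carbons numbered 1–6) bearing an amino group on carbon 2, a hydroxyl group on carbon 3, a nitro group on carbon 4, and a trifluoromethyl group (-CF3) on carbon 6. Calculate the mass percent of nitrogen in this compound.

12.17%

Atom tally by fragment:
  CH3 → C:1 H:3
  CH(NH2) → C:1 H:3 N:1
  CH(OH) → C:1 H:2 O:1
  CH(NO2) → C:1 H:1 N:1 O:2
  CH2 → C:1 H:2
  CH2CF3 → C:2 H:2 F:3
Element totals:
  C: 7
  H: 13
  F: 3
  N: 2
  O: 3
Molecular formula: C7H13F3N2O3.
Molar mass = 230.186 g/mol.
Mass from N: 2 × 14.007 = 28.014 g/mol.
%N = 28.014 / 230.186 × 100 = 12.17%.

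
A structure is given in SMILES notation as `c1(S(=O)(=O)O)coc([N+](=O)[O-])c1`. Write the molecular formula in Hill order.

Atom tally by fragment:
  furan ring core → C:4 H:4 O:1
  (− 2 ring H displaced by substituents)
  + SO3H → S:1 O:3 H:1
  + NO2 → N:1 O:2
Element totals:
  C: 4
  H: 3
  N: 1
  O: 6
  S: 1

C4H3NO6S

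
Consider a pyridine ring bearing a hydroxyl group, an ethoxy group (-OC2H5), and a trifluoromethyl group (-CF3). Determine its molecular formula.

C8H8F3NO2

Atom tally by fragment:
  pyridine ring core → C:5 H:5 N:1
  (− 3 ring H displaced by substituents)
  + OH → O:1 H:1
  + OC2H5 → C:2 H:5 O:1
  + CF3 → C:1 F:3
Element totals:
  C: 8
  H: 8
  F: 3
  N: 1
  O: 2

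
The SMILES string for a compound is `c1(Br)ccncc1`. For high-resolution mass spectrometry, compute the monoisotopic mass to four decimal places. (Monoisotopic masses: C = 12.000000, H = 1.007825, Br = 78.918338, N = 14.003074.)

156.9527

Atom tally by fragment:
  pyridine ring core → C:5 H:5 N:1
  (− 1 ring H displaced by substituents)
  + Br → Br:1
Element totals:
  C: 5
  H: 4
  Br: 1
  N: 1
Molecular formula: C5H4BrN.
  M = 5(12.0) + 4(1.007825) + 78.918338 + 14.003074
    = 60.000000 + 4.031300 + 78.918338 + 14.003074 = 156.952712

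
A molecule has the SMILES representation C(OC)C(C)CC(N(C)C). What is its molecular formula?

Atom tally by fragment:
  CH3OCH2 → C:2 H:5 O:1
  CH(CH3) → C:2 H:4
  CH2 → C:1 H:2
  CH2N(CH3)2 → C:3 H:8 N:1
Element totals:
  C: 8
  H: 19
  N: 1
  O: 1

C8H19NO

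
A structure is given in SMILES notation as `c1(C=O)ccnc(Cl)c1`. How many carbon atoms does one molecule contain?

Atom tally by fragment:
  pyridine ring core → C:5 H:5 N:1
  (− 2 ring H displaced by substituents)
  + CHO → C:1 H:1 O:1
  + Cl → Cl:1
Element totals:
  C: 6
  H: 4
  Cl: 1
  N: 1
  O: 1

6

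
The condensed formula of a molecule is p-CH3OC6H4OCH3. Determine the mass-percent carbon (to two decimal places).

Atom tally by fragment:
  benzene ring core → C:6 H:6
  (− 2 ring H displaced by substituents)
  + OCH3 → C:1 H:3 O:1
  + OCH3 → C:1 H:3 O:1
Element totals:
  C: 8
  H: 10
  O: 2
Molecular formula: C8H10O2.
Molar mass = 138.166 g/mol.
Mass from C: 8 × 12.011 = 96.088 g/mol.
%C = 96.088 / 138.166 × 100 = 69.55%.

69.55%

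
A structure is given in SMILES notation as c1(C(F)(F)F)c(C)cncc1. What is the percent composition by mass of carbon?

Atom tally by fragment:
  pyridine ring core → C:5 H:5 N:1
  (− 2 ring H displaced by substituents)
  + CF3 → C:1 F:3
  + CH3 → C:1 H:3
Element totals:
  C: 7
  H: 6
  F: 3
  N: 1
Molecular formula: C7H6F3N.
Molar mass = 161.126 g/mol.
Mass from C: 7 × 12.011 = 84.077 g/mol.
%C = 84.077 / 161.126 × 100 = 52.18%.

52.18%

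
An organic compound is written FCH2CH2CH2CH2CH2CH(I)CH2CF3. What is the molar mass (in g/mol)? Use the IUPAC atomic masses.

312.09 g/mol

Atom tally by fragment:
  FCH2 → C:1 H:2 F:1
  CH2 → C:1 H:2
  CH2 → C:1 H:2
  CH2 → C:1 H:2
  CH2 → C:1 H:2
  CH(I) → C:1 H:1 I:1
  CH2CF3 → C:2 H:2 F:3
Element totals:
  C: 8
  H: 13
  F: 4
  I: 1
Molecular formula: C8H13F4I.
  M = 8(12.011) + 13(1.008) + 4(18.998) + 126.904
    = 96.088 + 13.104 + 75.992 + 126.904 = 312.088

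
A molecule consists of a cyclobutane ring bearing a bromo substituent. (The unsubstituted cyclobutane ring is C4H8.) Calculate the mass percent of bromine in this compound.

Atom tally by fragment:
  cyclobutane ring core → C:4 H:8
  (− 1 ring H displaced by substituents)
  + Br → Br:1
Element totals:
  C: 4
  H: 7
  Br: 1
Molecular formula: C4H7Br.
Molar mass = 135.004 g/mol.
Mass from Br: 1 × 79.904 = 79.904 g/mol.
%Br = 79.904 / 135.004 × 100 = 59.19%.

59.19%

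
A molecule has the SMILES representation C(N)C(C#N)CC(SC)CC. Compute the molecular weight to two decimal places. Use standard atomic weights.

Atom tally by fragment:
  H2NCH2 → C:1 H:4 N:1
  CH(CN) → C:2 H:1 N:1
  CH2 → C:1 H:2
  CH(SCH3) → C:2 H:4 S:1
  CH2 → C:1 H:2
  CH3 → C:1 H:3
Element totals:
  C: 8
  H: 16
  N: 2
  S: 1
Molecular formula: C8H16N2S.
  M = 8(12.011) + 16(1.008) + 2(14.007) + 32.06
    = 96.088 + 16.128 + 28.014 + 32.060 = 172.290

172.29 g/mol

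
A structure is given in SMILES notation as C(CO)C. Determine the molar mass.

Atom tally by fragment:
  HOCH2CH2 → C:2 H:5 O:1
  CH3 → C:1 H:3
Element totals:
  C: 3
  H: 8
  O: 1
Molecular formula: C3H8O.
  M = 3(12.011) + 8(1.008) + 15.999
    = 36.033 + 8.064 + 15.999 = 60.096

60.10 g/mol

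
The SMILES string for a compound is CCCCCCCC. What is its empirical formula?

Atom tally by fragment:
  CH3 → C:1 H:3
  CH2 → C:1 H:2
  CH2 → C:1 H:2
  CH2 → C:1 H:2
  CH2 → C:1 H:2
  CH2 → C:1 H:2
  CH2 → C:1 H:2
  CH3 → C:1 H:3
Element totals:
  C: 8
  H: 18
Molecular formula: C8H18.
gcd of subscripts = 2; dividing each by 2:
  C: 8/2 = 4
  H: 18/2 = 9

C4H9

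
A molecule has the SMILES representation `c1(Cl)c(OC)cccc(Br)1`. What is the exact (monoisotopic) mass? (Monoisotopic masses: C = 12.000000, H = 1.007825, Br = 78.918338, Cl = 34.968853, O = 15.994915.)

219.9291

Atom tally by fragment:
  benzene ring core → C:6 H:6
  (− 3 ring H displaced by substituents)
  + Cl → Cl:1
  + OCH3 → C:1 H:3 O:1
  + Br → Br:1
Element totals:
  C: 7
  H: 6
  Br: 1
  Cl: 1
  O: 1
Molecular formula: C7H6BrClO.
  M = 7(12.0) + 6(1.007825) + 78.918338 + 34.968853 + 15.994915
    = 84.000000 + 6.046950 + 78.918338 + 34.968853 + 15.994915 = 219.929056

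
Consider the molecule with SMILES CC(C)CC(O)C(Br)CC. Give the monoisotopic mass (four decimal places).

208.0463

Atom tally by fragment:
  CH3 → C:1 H:3
  CH(CH3) → C:2 H:4
  CH2 → C:1 H:2
  CH(OH) → C:1 H:2 O:1
  CH(Br) → C:1 H:1 Br:1
  CH2 → C:1 H:2
  CH3 → C:1 H:3
Element totals:
  C: 8
  H: 17
  Br: 1
  O: 1
Molecular formula: C8H17BrO.
  M = 8(12.0) + 17(1.007825) + 78.918338 + 15.994915
    = 96.000000 + 17.133025 + 78.918338 + 15.994915 = 208.046278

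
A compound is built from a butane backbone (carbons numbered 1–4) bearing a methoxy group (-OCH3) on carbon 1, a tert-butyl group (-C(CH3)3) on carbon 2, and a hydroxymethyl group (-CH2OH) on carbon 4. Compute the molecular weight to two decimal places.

174.28 g/mol

Atom tally by fragment:
  CH3OCH2 → C:2 H:5 O:1
  CH(C(CH3)3) → C:5 H:10
  CH2 → C:1 H:2
  CH2CH2OH → C:2 H:5 O:1
Element totals:
  C: 10
  H: 22
  O: 2
Molecular formula: C10H22O2.
  M = 10(12.011) + 22(1.008) + 2(15.999)
    = 120.110 + 22.176 + 31.998 = 174.284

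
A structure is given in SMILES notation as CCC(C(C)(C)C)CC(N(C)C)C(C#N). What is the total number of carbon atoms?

Atom tally by fragment:
  CH3 → C:1 H:3
  CH2 → C:1 H:2
  CH(C(CH3)3) → C:5 H:10
  CH2 → C:1 H:2
  CH(N(CH3)2) → C:3 H:7 N:1
  CH2CN → C:2 H:2 N:1
Element totals:
  C: 13
  H: 26
  N: 2

13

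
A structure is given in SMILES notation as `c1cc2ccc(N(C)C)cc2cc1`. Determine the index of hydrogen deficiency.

Atom tally by fragment:
  naphthalene ring system core → C:10 H:8
  (− 1 ring H displaced by substituents)
  + N(CH3)2 → N:1 C:2 H:6
Element totals:
  C: 12
  H: 13
  N: 1
Molecular formula: C12H13N.
DoU = (2C + 2 + N − H − X) / 2 = (2·12 + 2 + 1 − 13 − 0) / 2 = 7.

7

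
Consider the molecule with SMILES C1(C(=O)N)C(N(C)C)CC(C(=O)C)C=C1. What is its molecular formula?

C11H18N2O2

Atom tally by fragment:
  cyclohexene ring core → C:6 H:10
  (− 3 ring H displaced by substituents)
  + CONH2 → C:1 H:2 O:1 N:1
  + N(CH3)2 → N:1 C:2 H:6
  + COCH3 → C:2 H:3 O:1
Element totals:
  C: 11
  H: 18
  N: 2
  O: 2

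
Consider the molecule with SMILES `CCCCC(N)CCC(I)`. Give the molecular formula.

C8H18IN

Atom tally by fragment:
  CH3 → C:1 H:3
  CH2 → C:1 H:2
  CH2 → C:1 H:2
  CH2 → C:1 H:2
  CH(NH2) → C:1 H:3 N:1
  CH2 → C:1 H:2
  CH2 → C:1 H:2
  CH2I → C:1 H:2 I:1
Element totals:
  C: 8
  H: 18
  I: 1
  N: 1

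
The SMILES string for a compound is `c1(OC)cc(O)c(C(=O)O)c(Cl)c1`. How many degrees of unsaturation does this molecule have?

5

Atom tally by fragment:
  benzene ring core → C:6 H:6
  (− 4 ring H displaced by substituents)
  + OCH3 → C:1 H:3 O:1
  + OH → O:1 H:1
  + COOH → C:1 H:1 O:2
  + Cl → Cl:1
Element totals:
  C: 8
  H: 7
  Cl: 1
  O: 4
Molecular formula: C8H7ClO4.
DoU = (2C + 2 + N − H − X) / 2 = (2·8 + 2 + 0 − 7 − 1) / 2 = 5.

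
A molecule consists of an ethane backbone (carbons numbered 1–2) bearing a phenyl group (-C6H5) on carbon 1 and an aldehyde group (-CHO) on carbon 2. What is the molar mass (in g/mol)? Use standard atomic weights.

Atom tally by fragment:
  C6H5CH2 → C:7 H:7
  CH2CHO → C:2 H:3 O:1
Element totals:
  C: 9
  H: 10
  O: 1
Molecular formula: C9H10O.
  M = 9(12.011) + 10(1.008) + 15.999
    = 108.099 + 10.080 + 15.999 = 134.178

134.18 g/mol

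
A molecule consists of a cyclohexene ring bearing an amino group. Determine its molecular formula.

Atom tally by fragment:
  cyclohexene ring core → C:6 H:10
  (− 1 ring H displaced by substituents)
  + NH2 → N:1 H:2
Element totals:
  C: 6
  H: 11
  N: 1

C6H11N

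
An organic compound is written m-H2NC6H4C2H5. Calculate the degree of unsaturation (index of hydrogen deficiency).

4

Atom tally by fragment:
  benzene ring core → C:6 H:6
  (− 2 ring H displaced by substituents)
  + NH2 → N:1 H:2
  + C2H5 → C:2 H:5
Element totals:
  C: 8
  H: 11
  N: 1
Molecular formula: C8H11N.
DoU = (2C + 2 + N − H − X) / 2 = (2·8 + 2 + 1 − 11 − 0) / 2 = 4.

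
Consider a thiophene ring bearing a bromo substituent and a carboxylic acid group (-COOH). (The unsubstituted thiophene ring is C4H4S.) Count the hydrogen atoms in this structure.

Atom tally by fragment:
  thiophene ring core → C:4 H:4 S:1
  (− 2 ring H displaced by substituents)
  + Br → Br:1
  + COOH → C:1 H:1 O:2
Element totals:
  C: 5
  H: 3
  Br: 1
  O: 2
  S: 1

3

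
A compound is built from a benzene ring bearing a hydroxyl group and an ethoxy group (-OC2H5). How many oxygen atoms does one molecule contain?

Atom tally by fragment:
  benzene ring core → C:6 H:6
  (− 2 ring H displaced by substituents)
  + OH → O:1 H:1
  + OC2H5 → C:2 H:5 O:1
Element totals:
  C: 8
  H: 10
  O: 2

2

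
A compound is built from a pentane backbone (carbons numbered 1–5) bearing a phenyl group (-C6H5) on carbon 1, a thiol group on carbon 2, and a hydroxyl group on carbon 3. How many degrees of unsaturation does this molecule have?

Atom tally by fragment:
  C6H5CH2 → C:7 H:7
  CH(SH) → C:1 H:2 S:1
  CH(OH) → C:1 H:2 O:1
  CH2 → C:1 H:2
  CH3 → C:1 H:3
Element totals:
  C: 11
  H: 16
  O: 1
  S: 1
Molecular formula: C11H16OS.
DoU = (2C + 2 + N − H − X) / 2 = (2·11 + 2 + 0 − 16 − 0) / 2 = 4.

4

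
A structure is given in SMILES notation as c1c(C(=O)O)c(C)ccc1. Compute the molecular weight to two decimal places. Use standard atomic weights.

136.15 g/mol

Atom tally by fragment:
  benzene ring core → C:6 H:6
  (− 2 ring H displaced by substituents)
  + COOH → C:1 H:1 O:2
  + CH3 → C:1 H:3
Element totals:
  C: 8
  H: 8
  O: 2
Molecular formula: C8H8O2.
  M = 8(12.011) + 8(1.008) + 2(15.999)
    = 96.088 + 8.064 + 31.998 = 136.150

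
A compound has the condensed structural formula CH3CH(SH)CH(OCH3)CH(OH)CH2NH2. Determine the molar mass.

Atom tally by fragment:
  CH3 → C:1 H:3
  CH(SH) → C:1 H:2 S:1
  CH(OCH3) → C:2 H:4 O:1
  CH(OH) → C:1 H:2 O:1
  CH2NH2 → C:1 H:4 N:1
Element totals:
  C: 6
  H: 15
  N: 1
  O: 2
  S: 1
Molecular formula: C6H15NO2S.
  M = 6(12.011) + 15(1.008) + 14.007 + 2(15.999) + 32.06
    = 72.066 + 15.120 + 14.007 + 31.998 + 32.060 = 165.251

165.25 g/mol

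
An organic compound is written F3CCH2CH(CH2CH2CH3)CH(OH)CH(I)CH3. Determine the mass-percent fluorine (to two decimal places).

Atom tally by fragment:
  F3CCH2 → C:2 H:2 F:3
  CH(CH2CH2CH3) → C:4 H:8
  CH(OH) → C:1 H:2 O:1
  CH(I) → C:1 H:1 I:1
  CH3 → C:1 H:3
Element totals:
  C: 9
  H: 16
  F: 3
  I: 1
  O: 1
Molecular formula: C9H16F3IO.
Molar mass = 324.124 g/mol.
Mass from F: 3 × 18.998 = 56.994 g/mol.
%F = 56.994 / 324.124 × 100 = 17.58%.

17.58%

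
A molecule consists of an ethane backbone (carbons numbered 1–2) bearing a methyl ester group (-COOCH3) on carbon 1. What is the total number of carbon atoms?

4

Atom tally by fragment:
  CH3OOCCH2 → C:3 H:5 O:2
  CH3 → C:1 H:3
Element totals:
  C: 4
  H: 8
  O: 2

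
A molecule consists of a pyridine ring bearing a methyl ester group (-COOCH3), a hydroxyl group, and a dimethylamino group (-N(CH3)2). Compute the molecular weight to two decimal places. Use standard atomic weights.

196.21 g/mol

Atom tally by fragment:
  pyridine ring core → C:5 H:5 N:1
  (− 3 ring H displaced by substituents)
  + COOCH3 → C:2 H:3 O:2
  + OH → O:1 H:1
  + N(CH3)2 → N:1 C:2 H:6
Element totals:
  C: 9
  H: 12
  N: 2
  O: 3
Molecular formula: C9H12N2O3.
  M = 9(12.011) + 12(1.008) + 2(14.007) + 3(15.999)
    = 108.099 + 12.096 + 28.014 + 47.997 = 196.206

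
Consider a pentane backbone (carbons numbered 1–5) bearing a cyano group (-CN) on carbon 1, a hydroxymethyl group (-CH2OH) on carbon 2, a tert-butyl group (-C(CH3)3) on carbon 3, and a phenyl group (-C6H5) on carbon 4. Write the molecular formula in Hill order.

C17H25NO

Atom tally by fragment:
  NCCH2 → C:2 H:2 N:1
  CH(CH2OH) → C:2 H:4 O:1
  CH(C(CH3)3) → C:5 H:10
  CH(C6H5) → C:7 H:6
  CH3 → C:1 H:3
Element totals:
  C: 17
  H: 25
  N: 1
  O: 1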